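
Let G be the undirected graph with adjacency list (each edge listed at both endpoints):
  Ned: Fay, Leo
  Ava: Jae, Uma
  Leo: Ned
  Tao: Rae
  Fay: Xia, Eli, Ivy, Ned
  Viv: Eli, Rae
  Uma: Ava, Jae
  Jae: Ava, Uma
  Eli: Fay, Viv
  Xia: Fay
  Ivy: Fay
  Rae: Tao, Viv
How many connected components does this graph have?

Component: {Ava, Uma, Jae}
Component: {Ned, Leo, Tao, Fay, Viv, Eli, Xia, Ivy, Rae}

2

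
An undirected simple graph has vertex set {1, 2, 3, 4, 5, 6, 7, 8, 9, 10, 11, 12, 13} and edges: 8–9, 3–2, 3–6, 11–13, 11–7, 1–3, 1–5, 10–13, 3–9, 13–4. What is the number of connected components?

3

Component: {12}
Component: {4, 7, 10, 11, 13}
Component: {1, 2, 3, 5, 6, 8, 9}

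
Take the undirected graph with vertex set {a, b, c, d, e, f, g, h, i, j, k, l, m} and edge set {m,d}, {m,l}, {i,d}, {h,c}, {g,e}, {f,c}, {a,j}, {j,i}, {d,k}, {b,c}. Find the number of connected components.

Component: {e, g}
Component: {b, c, f, h}
Component: {a, d, i, j, k, l, m}

3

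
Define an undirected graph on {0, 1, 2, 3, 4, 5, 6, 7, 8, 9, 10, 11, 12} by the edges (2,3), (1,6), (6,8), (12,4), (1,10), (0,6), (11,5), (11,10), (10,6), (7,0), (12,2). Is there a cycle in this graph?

Yes

The graph has 13 vertices, 11 edges, and 3 connected components.
One cycle is 6-10-1-6.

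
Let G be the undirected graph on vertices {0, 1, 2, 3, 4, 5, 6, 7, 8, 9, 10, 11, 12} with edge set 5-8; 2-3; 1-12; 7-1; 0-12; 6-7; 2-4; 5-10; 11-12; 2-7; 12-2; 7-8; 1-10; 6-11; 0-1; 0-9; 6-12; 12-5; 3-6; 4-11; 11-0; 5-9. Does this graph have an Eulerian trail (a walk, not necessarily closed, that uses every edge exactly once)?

Degrees: 0:4, 1:4, 2:4, 3:2, 4:2, 5:4, 6:4, 7:4, 8:2, 9:2, 10:2, 11:4, 12:6
Odd-degree vertices: none (0 total).
With 0 odd-degree vertices and all edges in one connected piece, an Eulerian trail exists.

Yes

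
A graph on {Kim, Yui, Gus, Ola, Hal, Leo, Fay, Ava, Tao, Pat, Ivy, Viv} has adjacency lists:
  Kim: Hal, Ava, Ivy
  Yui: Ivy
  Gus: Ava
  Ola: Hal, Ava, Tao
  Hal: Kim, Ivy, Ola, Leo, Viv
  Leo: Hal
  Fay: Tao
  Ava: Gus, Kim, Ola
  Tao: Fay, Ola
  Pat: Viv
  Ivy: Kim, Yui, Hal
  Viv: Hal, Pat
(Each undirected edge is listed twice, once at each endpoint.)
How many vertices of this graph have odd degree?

10

Degrees: Kim:3, Yui:1, Gus:1, Ola:3, Hal:5, Leo:1, Fay:1, Ava:3, Tao:2, Pat:1, Ivy:3, Viv:2
Odd-degree vertices: Kim, Yui, Gus, Ola, Hal, Leo, Fay, Ava, Pat, Ivy.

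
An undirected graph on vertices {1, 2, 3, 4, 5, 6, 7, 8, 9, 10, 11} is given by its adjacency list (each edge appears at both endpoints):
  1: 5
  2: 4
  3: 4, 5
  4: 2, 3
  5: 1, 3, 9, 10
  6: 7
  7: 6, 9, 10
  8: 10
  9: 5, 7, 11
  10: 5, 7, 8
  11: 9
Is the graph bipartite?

Partition the vertices as {4, 5, 7, 8, 11} vs {1, 2, 3, 6, 9, 10}. Each listed edge has one endpoint in each part, so the graph is bipartite.

Yes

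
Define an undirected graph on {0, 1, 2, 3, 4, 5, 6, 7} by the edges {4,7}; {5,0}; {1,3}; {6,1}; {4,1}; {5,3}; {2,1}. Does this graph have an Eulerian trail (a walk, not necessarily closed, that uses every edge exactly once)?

No

Degrees: 0:1, 1:4, 2:1, 3:2, 4:2, 5:2, 6:1, 7:1
Odd-degree vertices: 0, 2, 6, 7 (4 total).
With 4 odd-degree vertices (more than two), no single trail can use every edge.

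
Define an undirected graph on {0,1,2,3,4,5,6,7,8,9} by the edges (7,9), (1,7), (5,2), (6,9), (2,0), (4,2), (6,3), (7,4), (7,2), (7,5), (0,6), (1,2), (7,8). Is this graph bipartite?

7-4-2-7 is an odd cycle (length 3), and a bipartite graph can contain only even cycles.

No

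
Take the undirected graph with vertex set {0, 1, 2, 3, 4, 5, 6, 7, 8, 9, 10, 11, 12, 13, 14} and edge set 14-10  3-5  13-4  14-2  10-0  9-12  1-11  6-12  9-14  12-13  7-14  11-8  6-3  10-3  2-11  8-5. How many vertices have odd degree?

Degrees: 0:1, 1:1, 2:2, 3:3, 4:1, 5:2, 6:2, 7:1, 8:2, 9:2, 10:3, 11:3, 12:3, 13:2, 14:4
Odd-degree vertices: 0, 1, 3, 4, 7, 10, 11, 12.

8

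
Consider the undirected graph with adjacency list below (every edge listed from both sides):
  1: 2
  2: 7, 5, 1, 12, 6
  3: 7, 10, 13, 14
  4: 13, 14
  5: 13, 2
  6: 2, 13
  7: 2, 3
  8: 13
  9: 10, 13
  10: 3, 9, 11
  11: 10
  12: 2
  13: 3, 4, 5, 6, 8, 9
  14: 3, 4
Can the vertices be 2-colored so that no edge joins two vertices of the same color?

No

The cycle 3-7-2-6-13-3 has length 5, which is odd, so the graph is not bipartite.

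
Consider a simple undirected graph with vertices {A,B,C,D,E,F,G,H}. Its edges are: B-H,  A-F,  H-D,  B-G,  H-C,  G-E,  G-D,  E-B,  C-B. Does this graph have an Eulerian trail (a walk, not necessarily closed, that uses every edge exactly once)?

Degrees: A:1, B:4, C:2, D:2, E:2, F:1, G:3, H:3
Odd-degree vertices: A, F, G, H (4 total).
With 4 odd-degree vertices (more than two), no single trail can use every edge.

No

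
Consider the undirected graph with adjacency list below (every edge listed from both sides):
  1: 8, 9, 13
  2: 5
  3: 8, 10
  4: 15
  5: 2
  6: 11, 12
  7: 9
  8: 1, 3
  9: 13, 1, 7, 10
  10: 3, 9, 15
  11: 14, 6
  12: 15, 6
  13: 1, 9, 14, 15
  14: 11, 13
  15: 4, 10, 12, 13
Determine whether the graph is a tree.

The graph has 15 vertices and 17 edges.
It is not connected, so it is not a tree.

No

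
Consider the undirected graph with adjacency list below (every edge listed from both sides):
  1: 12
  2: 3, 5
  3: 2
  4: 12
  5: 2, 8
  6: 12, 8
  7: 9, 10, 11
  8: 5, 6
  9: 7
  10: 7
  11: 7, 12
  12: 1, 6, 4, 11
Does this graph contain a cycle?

No

The graph has 12 vertices, 11 edges, and 1 connected component.
Since 11 = 12 - 1, the graph is a forest and contains no cycle.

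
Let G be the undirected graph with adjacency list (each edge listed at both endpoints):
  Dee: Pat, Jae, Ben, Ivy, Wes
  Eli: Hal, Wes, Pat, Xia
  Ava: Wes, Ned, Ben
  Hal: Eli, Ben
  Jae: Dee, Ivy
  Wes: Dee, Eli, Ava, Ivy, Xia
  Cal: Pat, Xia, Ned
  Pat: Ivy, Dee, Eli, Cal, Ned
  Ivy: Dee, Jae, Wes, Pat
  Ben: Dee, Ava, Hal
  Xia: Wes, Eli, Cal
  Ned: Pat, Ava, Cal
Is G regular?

No

Degrees: Dee:5, Eli:4, Ava:3, Hal:2, Jae:2, Wes:5, Cal:3, Pat:5, Ivy:4, Ben:3, Xia:3, Ned:3
Degrees are not all equal (e.g. deg(Hal)=2 but deg(Dee)=5); not regular.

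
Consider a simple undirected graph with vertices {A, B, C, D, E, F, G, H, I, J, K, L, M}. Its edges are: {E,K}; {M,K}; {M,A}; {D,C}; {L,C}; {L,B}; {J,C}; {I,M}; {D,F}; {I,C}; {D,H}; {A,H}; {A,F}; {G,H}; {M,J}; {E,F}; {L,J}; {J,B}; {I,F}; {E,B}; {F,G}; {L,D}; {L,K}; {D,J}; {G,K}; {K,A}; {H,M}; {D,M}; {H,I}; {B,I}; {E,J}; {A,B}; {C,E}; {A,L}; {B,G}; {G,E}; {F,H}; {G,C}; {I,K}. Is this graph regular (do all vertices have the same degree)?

Degrees: A:6, B:6, C:6, D:6, E:6, F:6, G:6, H:6, I:6, J:6, K:6, L:6, M:6
All degrees equal 6; the graph is regular.

Yes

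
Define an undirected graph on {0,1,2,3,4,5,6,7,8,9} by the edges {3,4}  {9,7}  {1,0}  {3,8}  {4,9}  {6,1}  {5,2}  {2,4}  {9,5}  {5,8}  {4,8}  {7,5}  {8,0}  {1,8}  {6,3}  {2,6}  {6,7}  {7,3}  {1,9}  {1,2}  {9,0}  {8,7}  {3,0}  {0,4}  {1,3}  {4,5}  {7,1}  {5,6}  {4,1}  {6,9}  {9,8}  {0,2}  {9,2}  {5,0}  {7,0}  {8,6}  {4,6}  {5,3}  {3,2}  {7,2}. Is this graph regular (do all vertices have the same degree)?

Yes

Degrees: 0:8, 1:8, 2:8, 3:8, 4:8, 5:8, 6:8, 7:8, 8:8, 9:8
Every vertex has degree 8, so the graph is 8-regular.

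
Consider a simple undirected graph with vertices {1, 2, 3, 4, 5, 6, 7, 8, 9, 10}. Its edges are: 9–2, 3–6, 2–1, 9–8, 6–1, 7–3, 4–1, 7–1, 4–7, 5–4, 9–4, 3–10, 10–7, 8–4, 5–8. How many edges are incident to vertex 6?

2

Neighbors of 6: 1, 3.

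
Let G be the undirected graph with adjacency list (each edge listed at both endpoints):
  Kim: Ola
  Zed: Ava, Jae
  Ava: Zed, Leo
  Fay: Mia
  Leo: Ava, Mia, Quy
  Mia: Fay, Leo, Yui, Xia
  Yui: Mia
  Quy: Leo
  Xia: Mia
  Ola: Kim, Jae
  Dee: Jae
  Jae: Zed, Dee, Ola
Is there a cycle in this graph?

No

|V| = 12, |E| = 11, number of components = 1.
Since 11 = 12 - 1, the graph is a forest and contains no cycle.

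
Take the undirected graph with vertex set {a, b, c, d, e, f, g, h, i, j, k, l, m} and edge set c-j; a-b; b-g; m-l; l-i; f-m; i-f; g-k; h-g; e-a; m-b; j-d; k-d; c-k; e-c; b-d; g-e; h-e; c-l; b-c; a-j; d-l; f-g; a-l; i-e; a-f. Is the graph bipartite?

No

g-h-e-g is an odd cycle (length 3), and a bipartite graph can contain only even cycles.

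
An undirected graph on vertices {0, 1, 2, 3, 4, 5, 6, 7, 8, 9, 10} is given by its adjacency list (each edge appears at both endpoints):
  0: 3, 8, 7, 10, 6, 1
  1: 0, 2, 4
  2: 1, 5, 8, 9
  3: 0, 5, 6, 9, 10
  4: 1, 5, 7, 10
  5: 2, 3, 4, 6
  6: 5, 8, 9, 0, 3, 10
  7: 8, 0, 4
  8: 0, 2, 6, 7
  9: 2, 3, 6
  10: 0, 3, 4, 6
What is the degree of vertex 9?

Neighbors of 9: 2, 3, 6.

3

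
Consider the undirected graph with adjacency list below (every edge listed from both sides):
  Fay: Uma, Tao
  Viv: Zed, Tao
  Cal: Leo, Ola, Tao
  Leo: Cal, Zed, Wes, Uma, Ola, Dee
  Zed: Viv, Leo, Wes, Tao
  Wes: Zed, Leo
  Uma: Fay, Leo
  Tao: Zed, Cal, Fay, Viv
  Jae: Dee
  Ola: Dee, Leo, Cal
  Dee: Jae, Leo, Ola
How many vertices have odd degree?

Degrees: Fay:2, Viv:2, Cal:3, Leo:6, Zed:4, Wes:2, Uma:2, Tao:4, Jae:1, Ola:3, Dee:3
Odd-degree vertices: Cal, Jae, Ola, Dee.

4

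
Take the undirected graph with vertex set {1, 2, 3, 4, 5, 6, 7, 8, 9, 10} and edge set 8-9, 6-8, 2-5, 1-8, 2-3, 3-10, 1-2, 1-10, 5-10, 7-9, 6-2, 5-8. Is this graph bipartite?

A valid 2-coloring puts {2, 4, 7, 8, 10} on one side and {1, 3, 5, 6, 9} on the other; every edge crosses between the two sides.

Yes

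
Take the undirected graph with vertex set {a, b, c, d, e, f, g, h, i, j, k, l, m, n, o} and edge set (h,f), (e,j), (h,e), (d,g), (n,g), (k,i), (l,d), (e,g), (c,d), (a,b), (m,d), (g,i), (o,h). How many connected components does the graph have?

Component: {a, b}
Component: {c, d, e, f, g, h, i, j, k, l, m, n, o}

2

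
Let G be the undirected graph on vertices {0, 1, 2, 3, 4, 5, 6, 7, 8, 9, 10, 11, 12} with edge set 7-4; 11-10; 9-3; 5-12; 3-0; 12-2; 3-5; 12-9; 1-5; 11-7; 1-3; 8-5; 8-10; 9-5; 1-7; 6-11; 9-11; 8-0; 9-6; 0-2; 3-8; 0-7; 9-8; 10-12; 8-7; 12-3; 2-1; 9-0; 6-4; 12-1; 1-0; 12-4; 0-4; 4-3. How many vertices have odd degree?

10

Degrees: 0:7, 1:6, 2:3, 3:7, 4:5, 5:5, 6:3, 7:5, 8:6, 9:7, 10:3, 11:4, 12:7
Odd-degree vertices: 0, 2, 3, 4, 5, 6, 7, 9, 10, 12.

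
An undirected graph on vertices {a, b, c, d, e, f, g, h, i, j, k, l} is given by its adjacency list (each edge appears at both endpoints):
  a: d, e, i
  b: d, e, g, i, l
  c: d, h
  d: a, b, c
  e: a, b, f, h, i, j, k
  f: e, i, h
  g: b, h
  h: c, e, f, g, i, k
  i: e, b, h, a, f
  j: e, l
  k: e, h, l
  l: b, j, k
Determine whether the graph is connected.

Yes

A breadth-first search from a visits a, i, d, e, b, f, h, c, j, k, l, g — all 12 vertices — so the graph is connected.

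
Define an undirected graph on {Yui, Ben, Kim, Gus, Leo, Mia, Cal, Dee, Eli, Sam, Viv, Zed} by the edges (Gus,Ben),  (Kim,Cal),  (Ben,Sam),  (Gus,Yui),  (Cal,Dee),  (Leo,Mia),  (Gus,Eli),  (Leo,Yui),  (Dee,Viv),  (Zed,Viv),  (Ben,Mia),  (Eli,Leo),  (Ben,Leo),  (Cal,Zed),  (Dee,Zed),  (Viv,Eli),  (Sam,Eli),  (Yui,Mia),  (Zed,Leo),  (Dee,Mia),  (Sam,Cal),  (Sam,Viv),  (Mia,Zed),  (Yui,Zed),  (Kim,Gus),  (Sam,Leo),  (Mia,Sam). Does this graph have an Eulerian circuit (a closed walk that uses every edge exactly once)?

Degrees: Yui:4, Ben:4, Kim:2, Gus:4, Leo:6, Mia:6, Cal:4, Dee:4, Eli:4, Sam:6, Viv:4, Zed:6
All degrees are even and the non-isolated vertices are connected — an Eulerian circuit exists.

Yes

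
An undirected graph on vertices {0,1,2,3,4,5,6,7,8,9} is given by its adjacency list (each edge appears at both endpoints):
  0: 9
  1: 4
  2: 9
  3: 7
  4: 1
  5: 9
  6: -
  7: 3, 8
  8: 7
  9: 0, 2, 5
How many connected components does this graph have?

Component: {6}
Component: {1, 4}
Component: {3, 7, 8}
Component: {0, 2, 5, 9}

4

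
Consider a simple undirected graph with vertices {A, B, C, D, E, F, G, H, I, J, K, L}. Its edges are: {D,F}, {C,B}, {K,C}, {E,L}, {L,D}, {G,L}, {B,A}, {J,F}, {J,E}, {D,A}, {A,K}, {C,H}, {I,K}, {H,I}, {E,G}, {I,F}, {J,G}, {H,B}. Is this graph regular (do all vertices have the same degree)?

Degrees: A:3, B:3, C:3, D:3, E:3, F:3, G:3, H:3, I:3, J:3, K:3, L:3
Every vertex has degree 3, so the graph is 3-regular.

Yes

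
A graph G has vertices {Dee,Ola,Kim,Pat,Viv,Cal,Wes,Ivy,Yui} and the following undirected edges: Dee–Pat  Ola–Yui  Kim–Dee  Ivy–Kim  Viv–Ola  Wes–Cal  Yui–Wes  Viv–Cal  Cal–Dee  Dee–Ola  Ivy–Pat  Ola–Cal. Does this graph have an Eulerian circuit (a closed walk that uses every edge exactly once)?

Yes

Degrees: Dee:4, Ola:4, Kim:2, Pat:2, Viv:2, Cal:4, Wes:2, Ivy:2, Yui:2
Every vertex has even degree and the edges form a single connected piece, so an Eulerian circuit exists.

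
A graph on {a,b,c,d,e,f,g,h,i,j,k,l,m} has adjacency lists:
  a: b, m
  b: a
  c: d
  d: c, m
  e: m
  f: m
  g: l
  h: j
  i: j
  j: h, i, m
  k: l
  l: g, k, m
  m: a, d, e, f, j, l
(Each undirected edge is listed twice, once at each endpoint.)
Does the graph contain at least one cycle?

No

The graph has 13 vertices, 12 edges, and 1 connected component.
A forest on 13 vertices with 1 component has exactly 12 edges, which matches — so no cycle.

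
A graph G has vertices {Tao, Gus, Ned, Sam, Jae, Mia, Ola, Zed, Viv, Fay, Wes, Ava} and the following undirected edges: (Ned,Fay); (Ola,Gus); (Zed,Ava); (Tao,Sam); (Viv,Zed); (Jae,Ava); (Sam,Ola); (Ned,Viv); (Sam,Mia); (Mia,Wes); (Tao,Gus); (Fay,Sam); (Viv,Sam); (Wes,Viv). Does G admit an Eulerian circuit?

Degrees: Tao:2, Gus:2, Ned:2, Sam:5, Jae:1, Mia:2, Ola:2, Zed:2, Viv:4, Fay:2, Wes:2, Ava:2
Sam, Jae have odd degree; an Eulerian circuit needs every degree to be even, so none exists.

No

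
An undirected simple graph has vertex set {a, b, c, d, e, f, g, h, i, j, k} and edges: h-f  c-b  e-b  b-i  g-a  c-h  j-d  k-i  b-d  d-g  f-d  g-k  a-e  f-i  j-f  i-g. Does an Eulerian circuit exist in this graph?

Degrees: a:2, b:4, c:2, d:4, e:2, f:4, g:4, h:2, i:4, j:2, k:2
Every vertex has even degree and the edges form a single connected piece, so an Eulerian circuit exists.

Yes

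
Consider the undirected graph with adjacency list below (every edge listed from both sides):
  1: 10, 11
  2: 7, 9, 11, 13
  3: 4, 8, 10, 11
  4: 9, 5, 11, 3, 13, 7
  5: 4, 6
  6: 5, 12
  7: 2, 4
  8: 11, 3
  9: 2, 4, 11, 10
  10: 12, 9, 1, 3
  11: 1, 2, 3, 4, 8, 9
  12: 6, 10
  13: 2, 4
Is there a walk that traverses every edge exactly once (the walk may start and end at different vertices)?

Yes

Degrees: 1:2, 2:4, 3:4, 4:6, 5:2, 6:2, 7:2, 8:2, 9:4, 10:4, 11:6, 12:2, 13:2
Odd-degree vertices: none (0 total).
With 0 odd-degree vertices and all edges in one connected piece, an Eulerian trail exists.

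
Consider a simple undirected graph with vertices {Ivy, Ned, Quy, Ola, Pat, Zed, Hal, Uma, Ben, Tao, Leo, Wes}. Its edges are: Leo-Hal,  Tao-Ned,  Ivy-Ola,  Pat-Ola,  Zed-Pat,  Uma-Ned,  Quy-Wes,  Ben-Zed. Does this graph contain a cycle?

No

The graph has 12 vertices, 8 edges, and 4 connected components.
Since 8 = 12 - 4, the graph is a forest and contains no cycle.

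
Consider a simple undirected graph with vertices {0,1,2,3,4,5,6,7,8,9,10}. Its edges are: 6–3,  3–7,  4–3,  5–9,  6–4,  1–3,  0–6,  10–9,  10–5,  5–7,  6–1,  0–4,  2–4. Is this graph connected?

No

Component: {8}
Component: {0, 1, 2, 3, 4, 5, 6, 7, 9, 10}
No edge joins these 2 groups, so the graph is disconnected.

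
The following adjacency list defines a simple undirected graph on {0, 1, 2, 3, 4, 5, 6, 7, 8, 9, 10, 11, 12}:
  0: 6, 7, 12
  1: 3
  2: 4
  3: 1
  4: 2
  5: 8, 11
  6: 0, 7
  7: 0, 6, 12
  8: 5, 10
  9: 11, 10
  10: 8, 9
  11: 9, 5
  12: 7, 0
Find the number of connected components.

4

Component: {1, 3}
Component: {2, 4}
Component: {0, 6, 7, 12}
Component: {5, 8, 9, 10, 11}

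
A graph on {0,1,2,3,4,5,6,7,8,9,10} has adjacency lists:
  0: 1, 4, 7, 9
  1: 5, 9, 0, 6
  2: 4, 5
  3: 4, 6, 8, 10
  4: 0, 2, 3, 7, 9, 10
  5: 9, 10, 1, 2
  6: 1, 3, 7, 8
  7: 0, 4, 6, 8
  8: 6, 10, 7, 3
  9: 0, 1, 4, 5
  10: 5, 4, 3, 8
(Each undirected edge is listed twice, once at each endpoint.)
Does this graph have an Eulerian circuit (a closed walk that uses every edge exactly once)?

Yes

Degrees: 0:4, 1:4, 2:2, 3:4, 4:6, 5:4, 6:4, 7:4, 8:4, 9:4, 10:4
Every vertex has even degree and the edges form a single connected piece, so an Eulerian circuit exists.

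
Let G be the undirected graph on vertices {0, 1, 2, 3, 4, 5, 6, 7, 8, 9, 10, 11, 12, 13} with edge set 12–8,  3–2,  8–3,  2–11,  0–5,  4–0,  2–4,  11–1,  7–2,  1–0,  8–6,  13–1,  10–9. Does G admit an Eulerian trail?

No

Degrees: 0:3, 1:3, 2:4, 3:2, 4:2, 5:1, 6:1, 7:1, 8:3, 9:1, 10:1, 11:2, 12:1, 13:1
Odd-degree vertices: 0, 1, 5, 6, 7, 8, 9, 10, 12, 13 (10 total).
An Eulerian trail requires 0 or 2 odd-degree vertices; here there are 10.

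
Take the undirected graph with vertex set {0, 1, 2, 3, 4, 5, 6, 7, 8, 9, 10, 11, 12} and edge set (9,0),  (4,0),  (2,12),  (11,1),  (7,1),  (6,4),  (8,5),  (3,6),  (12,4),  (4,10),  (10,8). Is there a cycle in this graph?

No

|V| = 13, |E| = 11, number of components = 2.
A forest on 13 vertices with 2 components has exactly 11 edges, which matches — so no cycle.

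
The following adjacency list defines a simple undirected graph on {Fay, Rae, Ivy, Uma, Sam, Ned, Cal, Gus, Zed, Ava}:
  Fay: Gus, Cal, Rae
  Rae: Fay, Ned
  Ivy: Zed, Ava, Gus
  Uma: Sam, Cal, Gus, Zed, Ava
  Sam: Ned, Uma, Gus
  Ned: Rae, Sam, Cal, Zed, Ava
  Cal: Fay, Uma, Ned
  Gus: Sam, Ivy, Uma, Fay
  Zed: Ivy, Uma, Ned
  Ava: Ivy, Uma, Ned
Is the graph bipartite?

The cycle Uma-Sam-Gus-Uma has length 3, which is odd, so the graph is not bipartite.

No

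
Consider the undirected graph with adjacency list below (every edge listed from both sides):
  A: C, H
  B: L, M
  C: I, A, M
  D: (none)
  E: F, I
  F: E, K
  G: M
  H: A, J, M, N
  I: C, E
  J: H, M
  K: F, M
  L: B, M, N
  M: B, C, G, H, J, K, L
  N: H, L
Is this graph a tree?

No

|V| = 14, |E| = 17.
It splits into 2 components, so it cannot be a tree.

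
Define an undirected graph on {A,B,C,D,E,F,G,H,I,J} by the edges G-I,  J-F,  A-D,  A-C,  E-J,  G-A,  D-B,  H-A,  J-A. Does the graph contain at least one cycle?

The graph has 10 vertices, 9 edges, and 1 connected component.
A forest on 10 vertices with 1 component has exactly 9 edges, which matches — so no cycle.

No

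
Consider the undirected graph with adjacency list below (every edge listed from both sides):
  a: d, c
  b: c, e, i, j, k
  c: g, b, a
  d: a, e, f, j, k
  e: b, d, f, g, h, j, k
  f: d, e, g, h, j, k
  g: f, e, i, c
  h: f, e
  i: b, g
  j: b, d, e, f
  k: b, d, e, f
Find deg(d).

Neighbors of d: a, e, f, j, k.

5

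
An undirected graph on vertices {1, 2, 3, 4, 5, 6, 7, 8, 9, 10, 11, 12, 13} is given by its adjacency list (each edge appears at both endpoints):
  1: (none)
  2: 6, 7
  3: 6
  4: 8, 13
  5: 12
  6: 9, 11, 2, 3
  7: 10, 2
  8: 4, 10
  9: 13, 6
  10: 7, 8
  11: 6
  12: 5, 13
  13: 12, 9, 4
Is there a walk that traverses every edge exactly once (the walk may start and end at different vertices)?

Degrees: 1:0, 2:2, 3:1, 4:2, 5:1, 6:4, 7:2, 8:2, 9:2, 10:2, 11:1, 12:2, 13:3
Odd-degree vertices: 3, 5, 11, 13 (4 total).
An Eulerian trail requires 0 or 2 odd-degree vertices; here there are 4.

No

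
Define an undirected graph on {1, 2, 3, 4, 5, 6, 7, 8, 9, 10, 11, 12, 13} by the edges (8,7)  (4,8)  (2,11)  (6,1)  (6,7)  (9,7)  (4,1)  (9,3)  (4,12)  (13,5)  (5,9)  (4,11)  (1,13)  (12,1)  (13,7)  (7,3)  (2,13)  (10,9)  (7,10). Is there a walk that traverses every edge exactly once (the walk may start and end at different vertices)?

Yes

Degrees: 1:4, 2:2, 3:2, 4:4, 5:2, 6:2, 7:6, 8:2, 9:4, 10:2, 11:2, 12:2, 13:4
Odd-degree vertices: none (0 total).
The non-isolated vertices are connected and exactly 0 have odd degree, so an Eulerian trail exists.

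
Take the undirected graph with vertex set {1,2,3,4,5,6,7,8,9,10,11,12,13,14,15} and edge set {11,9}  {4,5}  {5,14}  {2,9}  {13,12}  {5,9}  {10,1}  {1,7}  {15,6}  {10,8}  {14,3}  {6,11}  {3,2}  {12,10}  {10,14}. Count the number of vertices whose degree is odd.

Degrees: 1:2, 2:2, 3:2, 4:1, 5:3, 6:2, 7:1, 8:1, 9:3, 10:4, 11:2, 12:2, 13:1, 14:3, 15:1
Odd-degree vertices: 4, 5, 7, 8, 9, 13, 14, 15.

8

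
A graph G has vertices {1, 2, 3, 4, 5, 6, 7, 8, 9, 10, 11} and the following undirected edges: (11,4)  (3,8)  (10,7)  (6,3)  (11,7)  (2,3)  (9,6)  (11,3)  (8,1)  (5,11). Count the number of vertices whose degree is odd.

6

Degrees: 1:1, 2:1, 3:4, 4:1, 5:1, 6:2, 7:2, 8:2, 9:1, 10:1, 11:4
Odd-degree vertices: 1, 2, 4, 5, 9, 10.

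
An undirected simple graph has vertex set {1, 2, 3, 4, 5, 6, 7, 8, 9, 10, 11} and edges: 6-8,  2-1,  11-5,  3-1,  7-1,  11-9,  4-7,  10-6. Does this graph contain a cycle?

|V| = 11, |E| = 8, number of components = 3.
A forest on 11 vertices with 3 components has exactly 8 edges, which matches — so no cycle.

No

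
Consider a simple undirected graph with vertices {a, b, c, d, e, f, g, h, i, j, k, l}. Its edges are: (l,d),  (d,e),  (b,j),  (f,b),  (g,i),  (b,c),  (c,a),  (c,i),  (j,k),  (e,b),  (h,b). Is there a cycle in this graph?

No

|V| = 12, |E| = 11, number of components = 1.
A forest on 12 vertices with 1 component has exactly 11 edges, which matches — so no cycle.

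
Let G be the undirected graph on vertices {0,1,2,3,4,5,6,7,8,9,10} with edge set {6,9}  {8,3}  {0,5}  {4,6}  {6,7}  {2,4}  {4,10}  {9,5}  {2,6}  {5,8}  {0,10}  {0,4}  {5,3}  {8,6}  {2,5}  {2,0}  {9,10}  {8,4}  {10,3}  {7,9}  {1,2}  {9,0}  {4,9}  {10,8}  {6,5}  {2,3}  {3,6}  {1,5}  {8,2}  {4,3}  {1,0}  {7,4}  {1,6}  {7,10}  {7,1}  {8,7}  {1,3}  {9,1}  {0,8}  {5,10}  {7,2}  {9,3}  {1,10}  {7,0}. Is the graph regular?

Degrees: 0:8, 1:8, 2:8, 3:8, 4:8, 5:8, 6:8, 7:8, 8:8, 9:8, 10:8
All degrees equal 8; the graph is regular.

Yes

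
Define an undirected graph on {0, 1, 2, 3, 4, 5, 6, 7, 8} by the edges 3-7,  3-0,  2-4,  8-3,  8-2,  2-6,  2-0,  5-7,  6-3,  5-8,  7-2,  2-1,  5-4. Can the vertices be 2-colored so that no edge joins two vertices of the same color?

Color {2, 3, 5} black and {0, 1, 4, 6, 7, 8} white. No edge joins two same-colored vertices, so the graph is bipartite.

Yes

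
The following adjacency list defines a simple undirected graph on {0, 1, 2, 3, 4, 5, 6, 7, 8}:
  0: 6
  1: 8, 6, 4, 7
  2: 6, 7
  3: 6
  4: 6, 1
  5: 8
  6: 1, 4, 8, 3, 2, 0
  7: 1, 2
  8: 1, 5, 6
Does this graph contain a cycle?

|V| = 9, |E| = 11, number of components = 1.
One cycle is 6-1-8-6.

Yes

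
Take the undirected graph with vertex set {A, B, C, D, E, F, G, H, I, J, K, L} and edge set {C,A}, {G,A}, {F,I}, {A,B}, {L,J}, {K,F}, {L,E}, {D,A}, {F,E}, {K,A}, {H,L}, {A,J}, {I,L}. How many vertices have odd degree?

Degrees: A:6, B:1, C:1, D:1, E:2, F:3, G:1, H:1, I:2, J:2, K:2, L:4
Odd-degree vertices: B, C, D, F, G, H.

6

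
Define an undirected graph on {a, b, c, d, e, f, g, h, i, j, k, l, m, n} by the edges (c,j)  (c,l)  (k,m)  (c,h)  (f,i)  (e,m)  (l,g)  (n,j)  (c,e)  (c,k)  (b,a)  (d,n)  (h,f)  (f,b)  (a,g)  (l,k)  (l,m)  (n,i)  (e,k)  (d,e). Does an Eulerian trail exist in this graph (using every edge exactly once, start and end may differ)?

Degrees: a:2, b:2, c:5, d:2, e:4, f:3, g:2, h:2, i:2, j:2, k:4, l:4, m:3, n:3
Odd-degree vertices: c, f, m, n (4 total).
An Eulerian trail requires 0 or 2 odd-degree vertices; here there are 4.

No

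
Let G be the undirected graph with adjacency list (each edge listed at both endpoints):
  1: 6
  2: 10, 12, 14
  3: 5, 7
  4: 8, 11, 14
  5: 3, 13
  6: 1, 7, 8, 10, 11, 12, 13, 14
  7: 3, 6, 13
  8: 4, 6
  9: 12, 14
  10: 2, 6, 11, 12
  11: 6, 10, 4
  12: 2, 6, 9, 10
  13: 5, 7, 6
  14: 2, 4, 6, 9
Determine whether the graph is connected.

A breadth-first search from 1 visits 1, 6, 13, 7, 12, 8, 10, 11, 14, 5, 3, 9, 2, 4 — all 14 vertices — so the graph is connected.

Yes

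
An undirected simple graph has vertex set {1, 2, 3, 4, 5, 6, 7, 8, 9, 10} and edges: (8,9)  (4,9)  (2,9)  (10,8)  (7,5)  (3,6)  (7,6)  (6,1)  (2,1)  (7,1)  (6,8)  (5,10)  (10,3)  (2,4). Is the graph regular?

Degrees: 1:3, 2:3, 3:2, 4:2, 5:2, 6:4, 7:3, 8:3, 9:3, 10:3
Degrees are not all equal (e.g. deg(3)=2 but deg(6)=4); not regular.

No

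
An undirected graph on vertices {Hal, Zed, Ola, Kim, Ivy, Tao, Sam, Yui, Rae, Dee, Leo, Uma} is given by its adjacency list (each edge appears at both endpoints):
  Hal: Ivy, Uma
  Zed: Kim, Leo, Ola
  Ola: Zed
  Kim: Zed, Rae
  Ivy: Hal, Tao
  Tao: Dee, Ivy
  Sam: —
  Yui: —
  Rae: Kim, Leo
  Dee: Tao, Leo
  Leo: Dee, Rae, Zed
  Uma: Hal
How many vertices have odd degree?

Degrees: Hal:2, Zed:3, Ola:1, Kim:2, Ivy:2, Tao:2, Sam:0, Yui:0, Rae:2, Dee:2, Leo:3, Uma:1
Odd-degree vertices: Zed, Ola, Leo, Uma.

4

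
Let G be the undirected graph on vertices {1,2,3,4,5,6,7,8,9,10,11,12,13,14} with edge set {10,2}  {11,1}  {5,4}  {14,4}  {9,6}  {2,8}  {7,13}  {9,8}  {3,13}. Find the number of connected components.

Component: {12}
Component: {1, 11}
Component: {3, 7, 13}
Component: {4, 5, 14}
Component: {2, 6, 8, 9, 10}

5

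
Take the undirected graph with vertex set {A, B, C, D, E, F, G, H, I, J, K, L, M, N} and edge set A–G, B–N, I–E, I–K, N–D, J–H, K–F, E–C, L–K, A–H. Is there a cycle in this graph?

|V| = 14, |E| = 10, number of components = 4.
A forest on 14 vertices with 4 components has exactly 10 edges, which matches — so no cycle.

No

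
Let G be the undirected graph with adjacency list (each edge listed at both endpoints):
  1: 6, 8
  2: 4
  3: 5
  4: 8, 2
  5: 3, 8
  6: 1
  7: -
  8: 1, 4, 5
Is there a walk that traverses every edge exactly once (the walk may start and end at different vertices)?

Degrees: 1:2, 2:1, 3:1, 4:2, 5:2, 6:1, 7:0, 8:3
Odd-degree vertices: 2, 3, 6, 8 (4 total).
With 4 odd-degree vertices (more than two), no single trail can use every edge.

No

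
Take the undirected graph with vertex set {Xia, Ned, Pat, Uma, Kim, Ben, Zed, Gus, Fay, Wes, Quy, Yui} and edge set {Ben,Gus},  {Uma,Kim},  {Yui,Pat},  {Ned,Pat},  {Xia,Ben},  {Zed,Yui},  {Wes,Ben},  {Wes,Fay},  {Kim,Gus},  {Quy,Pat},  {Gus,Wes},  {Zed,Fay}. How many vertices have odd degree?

8

Degrees: Xia:1, Ned:1, Pat:3, Uma:1, Kim:2, Ben:3, Zed:2, Gus:3, Fay:2, Wes:3, Quy:1, Yui:2
Odd-degree vertices: Xia, Ned, Pat, Uma, Ben, Gus, Wes, Quy.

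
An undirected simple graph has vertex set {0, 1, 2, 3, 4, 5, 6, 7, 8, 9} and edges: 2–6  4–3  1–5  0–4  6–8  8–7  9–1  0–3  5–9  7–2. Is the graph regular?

Degrees: 0:2, 1:2, 2:2, 3:2, 4:2, 5:2, 6:2, 7:2, 8:2, 9:2
Every vertex has degree 2, so the graph is 2-regular.

Yes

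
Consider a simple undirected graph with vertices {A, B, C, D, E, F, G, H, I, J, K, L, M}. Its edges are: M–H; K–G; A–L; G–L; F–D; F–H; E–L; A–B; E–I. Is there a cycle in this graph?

The graph has 13 vertices, 9 edges, and 4 connected components.
A forest on 13 vertices with 4 components has exactly 9 edges, which matches — so no cycle.

No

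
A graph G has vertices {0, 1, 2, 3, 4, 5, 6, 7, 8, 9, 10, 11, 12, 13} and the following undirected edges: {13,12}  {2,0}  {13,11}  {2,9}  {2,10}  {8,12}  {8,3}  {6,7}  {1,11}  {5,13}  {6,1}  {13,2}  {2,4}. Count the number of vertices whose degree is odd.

8

Degrees: 0:1, 1:2, 2:5, 3:1, 4:1, 5:1, 6:2, 7:1, 8:2, 9:1, 10:1, 11:2, 12:2, 13:4
Odd-degree vertices: 0, 2, 3, 4, 5, 7, 9, 10.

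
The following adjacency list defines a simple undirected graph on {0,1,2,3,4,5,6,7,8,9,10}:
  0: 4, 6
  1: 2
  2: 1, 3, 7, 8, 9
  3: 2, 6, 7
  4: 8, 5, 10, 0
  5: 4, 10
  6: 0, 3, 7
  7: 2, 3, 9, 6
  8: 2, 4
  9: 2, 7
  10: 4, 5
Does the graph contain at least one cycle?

Yes

The graph has 11 vertices, 15 edges, and 1 connected component.
One cycle is 2-9-7-2.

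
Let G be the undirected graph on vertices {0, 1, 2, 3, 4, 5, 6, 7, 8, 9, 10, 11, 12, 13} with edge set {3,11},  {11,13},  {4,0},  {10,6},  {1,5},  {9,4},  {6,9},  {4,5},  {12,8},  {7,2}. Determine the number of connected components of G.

4

Component: {2, 7}
Component: {8, 12}
Component: {3, 11, 13}
Component: {0, 1, 4, 5, 6, 9, 10}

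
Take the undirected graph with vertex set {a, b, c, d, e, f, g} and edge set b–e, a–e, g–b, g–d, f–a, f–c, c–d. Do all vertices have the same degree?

Degrees: a:2, b:2, c:2, d:2, e:2, f:2, g:2
All degrees equal 2; the graph is regular.

Yes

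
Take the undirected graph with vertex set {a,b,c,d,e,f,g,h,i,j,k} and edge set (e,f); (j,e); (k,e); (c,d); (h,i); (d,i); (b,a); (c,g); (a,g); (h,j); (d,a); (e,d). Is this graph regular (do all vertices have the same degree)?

No

Degrees: a:3, b:1, c:2, d:4, e:4, f:1, g:2, h:2, i:2, j:2, k:1
Vertex b has degree 1 while d has degree 4, so the graph is not regular.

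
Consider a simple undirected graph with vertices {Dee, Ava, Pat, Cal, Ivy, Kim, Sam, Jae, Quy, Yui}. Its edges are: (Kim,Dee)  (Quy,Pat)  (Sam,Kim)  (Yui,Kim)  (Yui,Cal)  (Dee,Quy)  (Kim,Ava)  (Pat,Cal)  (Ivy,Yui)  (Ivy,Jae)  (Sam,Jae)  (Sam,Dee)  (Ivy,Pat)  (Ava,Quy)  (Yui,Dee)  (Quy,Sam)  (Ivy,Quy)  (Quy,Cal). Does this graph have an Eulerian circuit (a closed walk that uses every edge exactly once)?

Degrees: Dee:4, Ava:2, Pat:3, Cal:3, Ivy:4, Kim:4, Sam:4, Jae:2, Quy:6, Yui:4
Vertices with odd degree: Pat, Cal. An Eulerian circuit requires all degrees even.

No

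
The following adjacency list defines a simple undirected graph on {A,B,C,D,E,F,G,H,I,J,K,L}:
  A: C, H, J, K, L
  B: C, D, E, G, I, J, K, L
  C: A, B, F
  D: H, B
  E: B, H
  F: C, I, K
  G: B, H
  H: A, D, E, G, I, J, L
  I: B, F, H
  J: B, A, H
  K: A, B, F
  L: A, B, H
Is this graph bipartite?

The cycle A-H-L-A has length 3, which is odd, so the graph is not bipartite.

No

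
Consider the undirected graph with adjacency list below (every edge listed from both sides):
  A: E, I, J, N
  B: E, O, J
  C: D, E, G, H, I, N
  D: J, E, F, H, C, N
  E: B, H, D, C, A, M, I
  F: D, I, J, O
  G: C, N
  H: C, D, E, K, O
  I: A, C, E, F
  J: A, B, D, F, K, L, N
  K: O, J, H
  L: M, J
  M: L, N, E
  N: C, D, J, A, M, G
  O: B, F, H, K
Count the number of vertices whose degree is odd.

6

Degrees: A:4, B:3, C:6, D:6, E:7, F:4, G:2, H:5, I:4, J:7, K:3, L:2, M:3, N:6, O:4
Odd-degree vertices: B, E, H, J, K, M.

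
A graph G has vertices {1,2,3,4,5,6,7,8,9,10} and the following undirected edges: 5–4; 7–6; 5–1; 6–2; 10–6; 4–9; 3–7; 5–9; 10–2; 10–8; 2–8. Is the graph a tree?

The graph has 10 vertices and 11 edges.
It splits into 2 components, so it cannot be a tree.

No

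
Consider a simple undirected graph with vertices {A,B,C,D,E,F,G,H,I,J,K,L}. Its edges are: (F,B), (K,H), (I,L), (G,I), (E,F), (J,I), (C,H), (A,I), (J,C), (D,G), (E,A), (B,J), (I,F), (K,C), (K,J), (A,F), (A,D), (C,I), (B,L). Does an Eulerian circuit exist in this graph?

Degrees: A:4, B:3, C:4, D:2, E:2, F:4, G:2, H:2, I:6, J:4, K:3, L:2
B, K have odd degree; an Eulerian circuit needs every degree to be even, so none exists.

No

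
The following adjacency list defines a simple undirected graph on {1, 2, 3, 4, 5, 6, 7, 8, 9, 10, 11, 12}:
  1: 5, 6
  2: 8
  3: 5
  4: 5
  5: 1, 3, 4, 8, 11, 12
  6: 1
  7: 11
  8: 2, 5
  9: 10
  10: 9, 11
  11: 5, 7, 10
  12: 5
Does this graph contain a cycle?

No

The graph has 12 vertices, 11 edges, and 1 connected component.
A forest on 12 vertices with 1 component has exactly 11 edges, which matches — so no cycle.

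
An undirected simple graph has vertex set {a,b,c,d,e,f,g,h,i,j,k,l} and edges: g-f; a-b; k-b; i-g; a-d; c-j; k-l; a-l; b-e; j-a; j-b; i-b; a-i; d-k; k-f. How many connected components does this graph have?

2

Component: {h}
Component: {a, b, c, d, e, f, g, i, j, k, l}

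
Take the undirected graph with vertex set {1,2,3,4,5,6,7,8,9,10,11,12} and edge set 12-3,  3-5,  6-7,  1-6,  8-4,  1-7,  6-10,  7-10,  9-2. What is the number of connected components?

5

Component: {11}
Component: {2, 9}
Component: {4, 8}
Component: {3, 5, 12}
Component: {1, 6, 7, 10}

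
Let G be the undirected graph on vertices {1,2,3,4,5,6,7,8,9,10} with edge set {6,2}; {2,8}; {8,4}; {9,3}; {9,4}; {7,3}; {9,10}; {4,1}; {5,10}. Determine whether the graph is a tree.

Yes

|V| = 10, |E| = 9.
It is connected with exactly 9 edges, hence acyclic — it is a tree.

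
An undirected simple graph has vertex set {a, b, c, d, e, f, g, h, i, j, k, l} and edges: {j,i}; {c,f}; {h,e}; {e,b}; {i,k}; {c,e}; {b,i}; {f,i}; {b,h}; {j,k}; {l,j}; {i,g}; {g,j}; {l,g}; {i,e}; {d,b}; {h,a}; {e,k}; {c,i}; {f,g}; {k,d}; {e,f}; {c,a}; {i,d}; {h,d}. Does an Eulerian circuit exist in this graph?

Yes

Degrees: a:2, b:4, c:4, d:4, e:6, f:4, g:4, h:4, i:8, j:4, k:4, l:2
Every vertex has even degree and the edges form a single connected piece, so an Eulerian circuit exists.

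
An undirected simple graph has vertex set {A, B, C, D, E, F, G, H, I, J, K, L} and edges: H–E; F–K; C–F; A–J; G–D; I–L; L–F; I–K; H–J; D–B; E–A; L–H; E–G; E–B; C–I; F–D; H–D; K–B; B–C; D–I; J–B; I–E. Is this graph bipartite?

Color {C, D, E, J, K, L} black and {A, B, F, G, H, I} white. No edge joins two same-colored vertices, so the graph is bipartite.

Yes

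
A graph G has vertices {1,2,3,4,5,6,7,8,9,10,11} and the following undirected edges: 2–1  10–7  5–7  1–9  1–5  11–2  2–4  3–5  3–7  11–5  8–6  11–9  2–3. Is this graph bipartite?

The cycle 5-7-3-5 has length 3, which is odd, so the graph is not bipartite.

No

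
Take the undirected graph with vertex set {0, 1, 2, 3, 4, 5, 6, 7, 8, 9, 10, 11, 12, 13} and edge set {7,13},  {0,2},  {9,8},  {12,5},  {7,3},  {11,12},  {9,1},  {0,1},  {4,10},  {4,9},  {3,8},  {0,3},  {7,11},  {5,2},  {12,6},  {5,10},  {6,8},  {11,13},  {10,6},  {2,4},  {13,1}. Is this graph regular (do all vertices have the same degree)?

Yes

Degrees: 0:3, 1:3, 2:3, 3:3, 4:3, 5:3, 6:3, 7:3, 8:3, 9:3, 10:3, 11:3, 12:3, 13:3
All degrees equal 3; the graph is regular.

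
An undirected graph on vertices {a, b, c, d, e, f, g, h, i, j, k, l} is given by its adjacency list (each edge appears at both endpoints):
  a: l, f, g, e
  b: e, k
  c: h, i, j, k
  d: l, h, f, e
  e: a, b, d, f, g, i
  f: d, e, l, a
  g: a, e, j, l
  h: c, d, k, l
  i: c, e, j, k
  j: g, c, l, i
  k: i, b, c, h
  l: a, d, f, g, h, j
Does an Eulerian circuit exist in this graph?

Yes

Degrees: a:4, b:2, c:4, d:4, e:6, f:4, g:4, h:4, i:4, j:4, k:4, l:6
All degrees are even and the non-isolated vertices are connected — an Eulerian circuit exists.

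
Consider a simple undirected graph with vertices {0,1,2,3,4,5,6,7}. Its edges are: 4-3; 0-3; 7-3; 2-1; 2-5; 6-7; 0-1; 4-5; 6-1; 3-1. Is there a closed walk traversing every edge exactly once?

Degrees: 0:2, 1:4, 2:2, 3:4, 4:2, 5:2, 6:2, 7:2
Every vertex has even degree and the edges form a single connected piece, so an Eulerian circuit exists.

Yes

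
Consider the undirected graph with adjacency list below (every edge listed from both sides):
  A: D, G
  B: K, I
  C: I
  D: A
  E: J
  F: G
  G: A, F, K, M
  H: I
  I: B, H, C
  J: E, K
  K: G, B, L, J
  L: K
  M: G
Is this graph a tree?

|V| = 13, |E| = 12.
Connected and |E| = |V| - 1, which characterizes a tree.

Yes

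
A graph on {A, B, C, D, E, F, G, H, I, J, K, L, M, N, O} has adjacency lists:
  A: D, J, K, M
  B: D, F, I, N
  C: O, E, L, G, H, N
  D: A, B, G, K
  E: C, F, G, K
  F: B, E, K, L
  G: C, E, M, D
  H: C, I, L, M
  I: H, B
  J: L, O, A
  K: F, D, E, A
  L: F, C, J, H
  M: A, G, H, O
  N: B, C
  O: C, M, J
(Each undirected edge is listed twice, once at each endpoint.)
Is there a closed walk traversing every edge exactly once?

Degrees: A:4, B:4, C:6, D:4, E:4, F:4, G:4, H:4, I:2, J:3, K:4, L:4, M:4, N:2, O:3
Vertices with odd degree: J, O. An Eulerian circuit requires all degrees even.

No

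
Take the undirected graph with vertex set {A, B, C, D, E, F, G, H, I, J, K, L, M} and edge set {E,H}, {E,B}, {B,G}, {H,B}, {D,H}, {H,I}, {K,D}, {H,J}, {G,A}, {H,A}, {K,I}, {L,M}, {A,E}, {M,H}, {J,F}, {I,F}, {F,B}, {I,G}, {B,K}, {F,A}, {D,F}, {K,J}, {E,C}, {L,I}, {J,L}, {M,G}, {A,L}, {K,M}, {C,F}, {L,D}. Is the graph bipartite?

The cycle H-E-C-F-D-H has length 5, which is odd, so the graph is not bipartite.

No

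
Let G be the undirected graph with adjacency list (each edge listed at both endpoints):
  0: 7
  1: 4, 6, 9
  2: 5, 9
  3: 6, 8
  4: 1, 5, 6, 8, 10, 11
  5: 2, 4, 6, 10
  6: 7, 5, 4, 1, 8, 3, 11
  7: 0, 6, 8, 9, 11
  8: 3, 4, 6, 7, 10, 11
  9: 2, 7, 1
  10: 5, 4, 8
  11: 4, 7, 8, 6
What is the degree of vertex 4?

Neighbors of 4: 1, 5, 6, 8, 10, 11.

6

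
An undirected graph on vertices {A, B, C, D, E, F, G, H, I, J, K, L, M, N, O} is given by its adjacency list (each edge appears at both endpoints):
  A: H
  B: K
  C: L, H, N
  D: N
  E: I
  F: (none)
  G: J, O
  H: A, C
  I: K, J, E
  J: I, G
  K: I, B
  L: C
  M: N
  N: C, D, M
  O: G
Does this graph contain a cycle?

No

The graph has 15 vertices, 12 edges, and 3 connected components.
Since 12 = 15 - 3, the graph is a forest and contains no cycle.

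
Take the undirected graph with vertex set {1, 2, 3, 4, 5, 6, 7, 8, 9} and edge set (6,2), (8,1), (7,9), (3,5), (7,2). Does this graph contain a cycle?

The graph has 9 vertices, 5 edges, and 4 connected components.
Since 5 = 9 - 4, the graph is a forest and contains no cycle.

No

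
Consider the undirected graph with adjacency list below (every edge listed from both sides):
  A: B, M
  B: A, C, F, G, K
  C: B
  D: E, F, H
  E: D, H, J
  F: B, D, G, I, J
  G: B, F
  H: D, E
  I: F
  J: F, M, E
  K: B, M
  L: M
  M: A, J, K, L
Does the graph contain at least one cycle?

Yes

|V| = 13, |E| = 17, number of components = 1.
Since 17 > 13 - 1, a cycle must exist; for instance J-F-D-H-E-J.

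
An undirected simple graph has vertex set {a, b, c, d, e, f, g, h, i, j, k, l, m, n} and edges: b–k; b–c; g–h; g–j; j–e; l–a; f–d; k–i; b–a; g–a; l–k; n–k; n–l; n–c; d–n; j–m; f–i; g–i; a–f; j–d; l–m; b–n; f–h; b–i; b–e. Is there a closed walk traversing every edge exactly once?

Degrees: a:4, b:6, c:2, d:3, e:2, f:4, g:4, h:2, i:4, j:4, k:4, l:4, m:2, n:5
Vertices with odd degree: d, n. An Eulerian circuit requires all degrees even.

No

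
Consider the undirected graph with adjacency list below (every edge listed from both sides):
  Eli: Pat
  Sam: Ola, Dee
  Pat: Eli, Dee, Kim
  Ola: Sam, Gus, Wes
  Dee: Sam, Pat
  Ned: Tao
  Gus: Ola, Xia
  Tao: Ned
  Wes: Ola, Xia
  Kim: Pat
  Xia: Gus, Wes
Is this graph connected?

Component: {Ned, Tao}
Component: {Eli, Sam, Pat, Ola, Dee, Gus, Wes, Kim, Xia}
There are 2 separate components, so the graph is not connected.

No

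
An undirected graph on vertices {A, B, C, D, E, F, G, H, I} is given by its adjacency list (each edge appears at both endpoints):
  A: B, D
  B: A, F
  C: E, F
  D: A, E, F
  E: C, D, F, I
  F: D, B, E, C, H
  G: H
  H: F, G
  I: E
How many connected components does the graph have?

Component: {A, B, C, D, E, F, G, H, I}

1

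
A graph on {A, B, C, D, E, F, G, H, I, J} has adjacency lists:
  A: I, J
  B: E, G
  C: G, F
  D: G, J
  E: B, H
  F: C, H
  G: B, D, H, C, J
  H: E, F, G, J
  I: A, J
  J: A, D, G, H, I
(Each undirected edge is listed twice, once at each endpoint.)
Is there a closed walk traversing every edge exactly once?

Degrees: A:2, B:2, C:2, D:2, E:2, F:2, G:5, H:4, I:2, J:5
Vertices with odd degree: G, J. An Eulerian circuit requires all degrees even.

No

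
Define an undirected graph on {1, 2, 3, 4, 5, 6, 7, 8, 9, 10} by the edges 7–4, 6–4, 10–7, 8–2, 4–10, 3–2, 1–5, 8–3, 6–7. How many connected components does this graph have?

Component: {9}
Component: {1, 5}
Component: {2, 3, 8}
Component: {4, 6, 7, 10}

4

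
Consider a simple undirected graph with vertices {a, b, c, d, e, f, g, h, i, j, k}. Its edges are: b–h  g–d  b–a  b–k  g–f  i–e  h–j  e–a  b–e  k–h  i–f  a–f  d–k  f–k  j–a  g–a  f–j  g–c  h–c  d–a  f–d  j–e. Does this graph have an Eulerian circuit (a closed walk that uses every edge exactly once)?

Yes

Degrees: a:6, b:4, c:2, d:4, e:4, f:6, g:4, h:4, i:2, j:4, k:4
All degrees are even and the non-isolated vertices are connected — an Eulerian circuit exists.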